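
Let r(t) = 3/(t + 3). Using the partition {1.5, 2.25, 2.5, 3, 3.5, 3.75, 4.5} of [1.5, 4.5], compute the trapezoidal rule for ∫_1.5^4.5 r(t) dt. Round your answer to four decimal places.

1.5356

Subinterval widths: 0.75, 0.25, 0.5, 0.5, 0.25, 0.75.
r(1.5) = 2/3, r(2.25) = 4/7, r(2.5) = 6/11, r(3) = 0.5, r(3.5) = 6/13, r(3.75) = 4/9, r(4.5) = 0.4.
On each subinterval the trapezoid contributes (Δt_i/2)·[r(t_{i-1}) + r(t_i)].
Sum ≈ 1.5356.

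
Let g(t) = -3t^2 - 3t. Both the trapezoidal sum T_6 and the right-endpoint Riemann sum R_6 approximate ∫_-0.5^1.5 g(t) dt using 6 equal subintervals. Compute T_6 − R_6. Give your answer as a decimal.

2

T_6 ≈ -6.6111111.
R_6 ≈ -8.6111111.
T_6 − R_6 = 2.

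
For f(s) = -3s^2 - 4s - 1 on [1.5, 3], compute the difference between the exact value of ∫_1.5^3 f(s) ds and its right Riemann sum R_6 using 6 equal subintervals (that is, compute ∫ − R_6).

Exact integral: ∫_1.5^3 f(s) ds = -38.625.
R_6 = -41.953125.
Error = -38.625 − (-41.953125) = 3.328125.

3.328125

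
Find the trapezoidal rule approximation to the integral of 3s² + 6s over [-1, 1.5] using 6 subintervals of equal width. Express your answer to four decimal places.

Δs = (1.5 − (-1))/6 = 5/12.
f(-1) = -3, f(-7/12) = -119/48, f(-1/6) = -11/12, f(0.25) = 1.6875, f(2/3) = 16/3, f(13/12) = 481/48, f(1.5) = 15.75.
T_6 = (Δs/2)·[f(s_0) + 2f(s_1) + ... + 2f(s_{5}) + f(s_6)].
Sum ≈ 8.3420.

8.3420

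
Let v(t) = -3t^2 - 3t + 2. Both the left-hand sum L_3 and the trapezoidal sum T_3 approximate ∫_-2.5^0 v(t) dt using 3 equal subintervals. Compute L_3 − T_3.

-4.6875

L_3 ≈ -6.80555556.
T_3 ≈ -2.11805556.
L_3 − T_3 = -4.6875.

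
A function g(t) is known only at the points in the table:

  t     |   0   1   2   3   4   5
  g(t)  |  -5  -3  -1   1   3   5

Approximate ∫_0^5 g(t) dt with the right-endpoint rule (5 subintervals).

5

Δt = 1.
Sum = 1·[(-3) + (-1) + 1 + 3 + 5] = 5.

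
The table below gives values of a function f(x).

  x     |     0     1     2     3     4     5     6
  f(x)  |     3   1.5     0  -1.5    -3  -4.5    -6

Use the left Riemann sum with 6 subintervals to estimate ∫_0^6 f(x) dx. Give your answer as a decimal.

Δx = 1.
Sum = 1·[3 + 1.5 + 0 + (-1.5) + (-3) + (-4.5)] = -4.5.

-4.5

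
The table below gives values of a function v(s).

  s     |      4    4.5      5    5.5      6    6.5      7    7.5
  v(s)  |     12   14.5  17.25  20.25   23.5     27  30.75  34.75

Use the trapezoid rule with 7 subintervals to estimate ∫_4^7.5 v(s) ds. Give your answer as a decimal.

78.3125

Δs = 0.5.
T_7 = (0.5/2)·[12 + 2·14.5 + 2·17.25 + 2·20.25 + 2·23.5 + 2·27 + 2·30.75 + 34.75] = 78.3125.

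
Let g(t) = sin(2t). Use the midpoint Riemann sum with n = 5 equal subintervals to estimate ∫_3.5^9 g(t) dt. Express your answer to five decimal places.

0.05776

Δt = (9 − 3.5)/5 = 1.1.
Midpoints: 4.05, 5.15, 6.25, 7.35, 8.45.
g(4.05) ≈ 0.96989, g(5.15) ≈ -0.76769, g(6.25) ≈ -0.06632, g(7.35) ≈ 0.84575, g(8.45) ≈ -0.92912.
Sum = Δt · [g(4.05) + g(5.15) + g(6.25) + g(7.35) + g(8.45)].
Sum ≈ 0.05776.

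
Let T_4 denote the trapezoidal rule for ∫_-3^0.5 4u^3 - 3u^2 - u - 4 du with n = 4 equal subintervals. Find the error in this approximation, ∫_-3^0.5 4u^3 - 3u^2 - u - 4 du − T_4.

8.0390625

Exact integral: ∫_-3^0.5 f(u) du = -117.6875.
T_4 = -125.7265625.
Error = -117.6875 − (-125.7265625) = 8.0390625.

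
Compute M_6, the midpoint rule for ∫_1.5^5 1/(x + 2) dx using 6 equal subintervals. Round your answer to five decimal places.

Δx = (5 − 1.5)/6 = 7/12.
Midpoints: 43/24, 2.375, 71/24, 85/24, 4.125, 113/24.
f(43/24) = 24/91, f(2.375) = 8/35, f(71/24) = 24/119, f(85/24) = 24/133, f(4.125) = 8/49, f(113/24) = 24/161.
Sum = Δx · [f(43/24) + f(2.375) + f(71/24) + ...].
Sum ≈ 0.69228.

0.69228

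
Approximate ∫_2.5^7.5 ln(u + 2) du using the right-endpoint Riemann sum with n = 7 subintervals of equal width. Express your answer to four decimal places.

9.8808

Δu = (7.5 − 2.5)/7 = 5/7.
Right endpoints: 45/14, 55/14, 65/14, 75/14, 85/14, 95/14, 7.5.
f(45/14) ≈ 1.6514, f(55/14) ≈ 1.7798, f(65/14) ≈ 1.8935, f(75/14) ≈ 1.9957, f(85/14) ≈ 2.0883, f(95/14) ≈ 2.1731, f(7.5) ≈ 2.2513.
Sum = Δu · [f(45/14) + f(55/14) + f(65/14) + ...].
Sum ≈ 9.8808.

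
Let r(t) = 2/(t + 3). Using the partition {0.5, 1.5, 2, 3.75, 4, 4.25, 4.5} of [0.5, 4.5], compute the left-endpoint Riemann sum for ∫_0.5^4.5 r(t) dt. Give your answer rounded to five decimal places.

Subinterval widths: 1, 0.5, 1.75, 0.25, 0.25, 0.25.
Left endpoints: 0.5, 1.5, 2, 3.75, 4, 4.25.
r(0.5) = 4/7, r(1.5) = 4/9, r(2) = 0.4, r(3.75) = 8/27, r(4) = 2/7, r(4.25) = 8/29.
Sum = Σ Δt_i · r(t_i).
Sum ≈ 1.70812.

1.70812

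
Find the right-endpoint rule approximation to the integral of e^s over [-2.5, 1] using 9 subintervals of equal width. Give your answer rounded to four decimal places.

Δs = (1 − (-2.5))/9 = 7/18.
Right endpoints: -19/9, -31/18, -4/3, -17/18, -5/9, -1/6, 2/9, 11/18, 1.
f(-19/9) ≈ 0.1211, f(-31/18) ≈ 0.1787, f(-4/3) ≈ 0.2636, f(-17/18) ≈ 0.3889, f(-5/9) ≈ 0.5738, f(-1/6) ≈ 0.8465, f(2/9) ≈ 1.2488, f(11/18) ≈ 1.8425, f(1) ≈ 2.7183.
Sum = Δs · [f(-19/9) + f(-31/18) + f(-4/3) + ...].
Sum ≈ 3.1819.

3.1819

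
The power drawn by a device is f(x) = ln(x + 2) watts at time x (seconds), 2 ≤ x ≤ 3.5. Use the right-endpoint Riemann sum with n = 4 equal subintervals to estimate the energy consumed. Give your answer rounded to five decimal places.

2.38985

Δx = (3.5 − 2)/4 = 0.375.
Right endpoints: 2.375, 2.75, 3.125, 3.5.
f(2.375) ≈ 1.47591, f(2.75) ≈ 1.55814, f(3.125) ≈ 1.63413, f(3.5) ≈ 1.70475.
Sum = Δx · [f(2.375) + f(2.75) + f(3.125) + f(3.5)].
Sum ≈ 2.38985.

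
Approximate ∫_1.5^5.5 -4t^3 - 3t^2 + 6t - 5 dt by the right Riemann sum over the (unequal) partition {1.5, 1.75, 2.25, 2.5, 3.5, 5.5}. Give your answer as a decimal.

Subinterval widths: 0.25, 0.5, 0.25, 1, 2.
Right endpoints: 1.75, 2.25, 2.5, 3.5, 5.5.
f(1.75) = -25.125, f(2.25) = -52.25, f(2.5) = -71.25, f(3.5) = -192.25, f(5.5) = -728.25.
Sum = Σ Δt_i · f(t_i).
Sum = -1698.96875.

-1698.96875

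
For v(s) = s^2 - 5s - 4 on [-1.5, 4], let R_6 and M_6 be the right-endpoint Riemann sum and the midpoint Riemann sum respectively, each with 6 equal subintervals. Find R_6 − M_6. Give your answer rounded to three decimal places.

-5.147

R_6 ≈ -39.44850.
M_6 ≈ -34.30179.
R_6 − M_6 ≈ -5.147.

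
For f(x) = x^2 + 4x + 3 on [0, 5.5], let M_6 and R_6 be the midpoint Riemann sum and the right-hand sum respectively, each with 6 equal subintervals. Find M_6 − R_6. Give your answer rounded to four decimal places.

-25.1033

M_6 ≈ 132.073206.
R_6 ≈ 157.176505.
M_6 − R_6 ≈ -25.1033.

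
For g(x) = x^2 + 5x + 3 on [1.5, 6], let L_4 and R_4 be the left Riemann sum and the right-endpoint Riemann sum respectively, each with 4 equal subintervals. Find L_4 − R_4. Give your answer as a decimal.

-63.28125

L_4 = 138.05859375.
R_4 = 201.33984375.
L_4 − R_4 = -63.28125.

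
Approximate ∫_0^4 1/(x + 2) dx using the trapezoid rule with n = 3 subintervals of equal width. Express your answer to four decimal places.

1.1302

Δx = (4 − 0)/3 = 4/3.
f(0) = 0.5, f(4/3) = 0.3, f(8/3) = 3/14, f(4) = 1/6.
T_3 = (Δx/2)·[f(x_0) + 2f(x_1) + 2f(x_2) + f(x_3)].
Sum ≈ 1.1302.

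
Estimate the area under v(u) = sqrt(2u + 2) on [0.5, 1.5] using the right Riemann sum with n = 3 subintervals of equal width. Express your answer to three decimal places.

Δu = (1.5 − 0.5)/3 = 1/3.
Right endpoints: 5/6, 7/6, 1.5.
v(5/6) ≈ 1.915, v(7/6) ≈ 2.082, v(1.5) ≈ 2.236.
Sum = Δu · [v(5/6) + v(7/6) + v(1.5)].
Sum ≈ 2.078.

2.078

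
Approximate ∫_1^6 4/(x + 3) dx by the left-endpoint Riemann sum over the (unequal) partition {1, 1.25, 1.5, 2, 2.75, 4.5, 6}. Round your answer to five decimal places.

Subinterval widths: 0.25, 0.25, 0.5, 0.75, 1.75, 1.5.
Left endpoints: 1, 1.25, 1.5, 2, 2.75, 4.5.
f(1) = 1, f(1.25) = 16/17, f(1.5) = 8/9, f(2) = 0.8, f(2.75) = 16/23, f(4.5) = 8/15.
Sum = Σ Δx_i · f(x_i).
Sum ≈ 3.54713.

3.54713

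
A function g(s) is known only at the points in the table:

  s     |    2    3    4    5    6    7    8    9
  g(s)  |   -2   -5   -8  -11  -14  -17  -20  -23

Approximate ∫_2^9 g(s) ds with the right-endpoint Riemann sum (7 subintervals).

-98

Δs = 1.
Sum = 1·[(-5) + (-8) + (-11) + (-14) + (-17) + (-20) + (-23)] = -98.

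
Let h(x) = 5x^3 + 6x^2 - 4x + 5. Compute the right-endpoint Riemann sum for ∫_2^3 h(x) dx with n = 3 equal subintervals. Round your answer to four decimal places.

135.2222

Δx = (3 − 2)/3 = 1/3.
Right endpoints: 7/3, 8/3, 3.
h(7/3) = 2480/27, h(8/3) = 3559/27, h(3) = 182.
Sum = Δx · [h(7/3) + h(8/3) + h(3)].
Sum ≈ 135.2222.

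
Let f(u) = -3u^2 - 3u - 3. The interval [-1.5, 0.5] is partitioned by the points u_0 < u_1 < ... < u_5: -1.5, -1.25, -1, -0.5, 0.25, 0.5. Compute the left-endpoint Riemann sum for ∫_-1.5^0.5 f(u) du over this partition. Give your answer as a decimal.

-6.46875

Subinterval widths: 0.25, 0.25, 0.5, 0.75, 0.25.
Left endpoints: -1.5, -1.25, -1, -0.5, 0.25.
f(-1.5) = -5.25, f(-1.25) = -3.9375, f(-1) = -3, f(-0.5) = -2.25, f(0.25) = -3.9375.
Sum = Σ Δu_i · f(u_i).
Sum = -6.46875.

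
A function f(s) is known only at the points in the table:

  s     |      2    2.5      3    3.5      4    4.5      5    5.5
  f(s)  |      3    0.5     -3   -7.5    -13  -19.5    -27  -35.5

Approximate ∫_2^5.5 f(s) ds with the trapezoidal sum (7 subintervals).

Δs = 0.5.
T_7 = (0.5/2)·[3 + 2·0.5 + 2·(-3) + 2·(-7.5) + 2·(-13) + 2·(-19.5) + 2·(-27) + (-35.5)] = -42.875.

-42.875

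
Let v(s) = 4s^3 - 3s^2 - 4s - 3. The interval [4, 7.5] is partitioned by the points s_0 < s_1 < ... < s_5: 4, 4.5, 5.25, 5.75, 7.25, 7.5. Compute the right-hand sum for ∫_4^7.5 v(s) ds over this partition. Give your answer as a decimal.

Subinterval widths: 0.5, 0.75, 0.5, 1.5, 0.25.
Right endpoints: 4.5, 5.25, 5.75, 7.25, 7.5.
v(4.5) = 282.75, v(5.25) = 472.125, v(5.75) = 635.25, v(7.25) = 1334.625, v(7.5) = 1485.75.
Sum = Σ Δs_i · v(s_i).
Sum = 3186.46875.

3186.46875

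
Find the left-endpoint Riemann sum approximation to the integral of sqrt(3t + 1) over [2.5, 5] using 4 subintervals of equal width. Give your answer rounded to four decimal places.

8.3718

Δt = (5 − 2.5)/4 = 0.625.
Left endpoints: 2.5, 3.125, 3.75, 4.375.
f(2.5) ≈ 2.9155, f(3.125) ≈ 3.2210, f(3.75) ≈ 3.5000, f(4.375) ≈ 3.7583.
Sum = Δt · [f(2.5) + f(3.125) + f(3.75) + f(4.375)].
Sum ≈ 8.3718.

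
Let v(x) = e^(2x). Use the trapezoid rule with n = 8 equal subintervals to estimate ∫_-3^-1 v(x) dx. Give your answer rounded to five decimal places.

0.06781

Δx = (-1 − (-3))/8 = 0.25.
v(-3) ≈ 0.00248, v(-2.75) ≈ 0.00409, v(-2.5) ≈ 0.00674, v(-2.25) ≈ 0.01111, v(-2) ≈ 0.01832, v(-1.75) ≈ 0.03020, v(-1.5) ≈ 0.04979, v(-1.25) ≈ 0.08208, v(-1) ≈ 0.13534.
T_8 = (Δx/2)·[v(x_0) + 2v(x_1) + ... + 2v(x_{7}) + v(x_8)].
Sum ≈ 0.06781.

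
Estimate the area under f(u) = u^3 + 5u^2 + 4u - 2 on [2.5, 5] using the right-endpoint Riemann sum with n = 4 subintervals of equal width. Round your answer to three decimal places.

430.522

Δu = (5 − 2.5)/4 = 0.625.
Right endpoints: 3.125, 3.75, 4.375, 5.
f(3.125) = 46001/512, f(3.75) = 136.046875, f(4.375) = 99811/512, f(5) = 268.
Sum = Δu · [f(3.125) + f(3.75) + f(4.375) + f(5)].
Sum ≈ 430.522.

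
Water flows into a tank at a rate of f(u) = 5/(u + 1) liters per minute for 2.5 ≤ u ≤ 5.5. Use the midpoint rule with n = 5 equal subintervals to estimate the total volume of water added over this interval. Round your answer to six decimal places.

3.090877

Δu = (5.5 − 2.5)/5 = 0.6.
Midpoints: 2.8, 3.4, 4, 4.6, 5.2.
f(2.8) = 25/19, f(3.4) = 25/22, f(4) = 1, f(4.6) = 25/28, f(5.2) = 25/31.
Sum = Δu · [f(2.8) + f(3.4) + f(4) + f(4.6) + f(5.2)].
Sum ≈ 3.090877.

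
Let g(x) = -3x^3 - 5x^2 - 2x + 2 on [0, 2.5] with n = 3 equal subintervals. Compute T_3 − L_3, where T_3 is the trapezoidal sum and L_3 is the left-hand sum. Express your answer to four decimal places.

T_3 ≈ -61.290509.
L_3 ≈ -26.655093.
T_3 − L_3 ≈ -34.6354.

-34.6354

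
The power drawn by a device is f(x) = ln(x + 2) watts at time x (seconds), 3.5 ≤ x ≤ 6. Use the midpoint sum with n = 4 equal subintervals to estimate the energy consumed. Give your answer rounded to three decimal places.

Δx = (6 − 3.5)/4 = 0.625.
Midpoints: 3.8125, 4.4375, 5.0625, 5.6875.
f(3.8125) ≈ 1.760, f(4.4375) ≈ 1.862, f(5.0625) ≈ 1.955, f(5.6875) ≈ 2.040.
Sum = Δx · [f(3.8125) + f(4.4375) + f(5.0625) + f(5.6875)].
Sum ≈ 4.760.

4.760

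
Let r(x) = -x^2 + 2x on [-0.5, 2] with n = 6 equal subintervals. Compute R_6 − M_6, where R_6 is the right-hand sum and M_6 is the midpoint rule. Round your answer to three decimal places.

0.152

R_6 ≈ 1.22975.
M_6 ≈ 1.07784.
R_6 − M_6 ≈ 0.152.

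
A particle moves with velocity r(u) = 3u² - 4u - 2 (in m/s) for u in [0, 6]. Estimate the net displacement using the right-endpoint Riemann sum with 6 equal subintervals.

177

Δu = (6 − 0)/6 = 1.
Right endpoints: 1, 2, 3, 4, 5, 6.
r(1) = -3, r(2) = 2, r(3) = 13, r(4) = 30, r(5) = 53, r(6) = 82.
Sum = Δu · [r(1) + r(2) + r(3) + ...].
Sum = 177.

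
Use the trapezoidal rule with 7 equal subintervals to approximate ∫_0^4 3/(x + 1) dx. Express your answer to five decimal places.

4.90434

Δx = (4 − 0)/7 = 4/7.
f(0) = 3, f(4/7) = 21/11, f(8/7) = 1.4, f(12/7) = 21/19, f(16/7) = 21/23, f(20/7) = 7/9, f(24/7) = 21/31, f(4) = 0.6.
T_7 = (Δx/2)·[f(x_0) + 2f(x_1) + ... + 2f(x_{6}) + f(x_7)].
Sum ≈ 4.90434.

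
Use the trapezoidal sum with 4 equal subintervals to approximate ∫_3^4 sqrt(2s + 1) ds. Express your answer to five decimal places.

Δs = (4 − 3)/4 = 0.25.
f(3) ≈ 2.64575, f(3.25) ≈ 2.73861, f(3.5) ≈ 2.82843, f(3.75) ≈ 2.91548, f(4) ≈ 3.00000.
T_4 = (Δs/2)·[f(s_0) + 2f(s_1) + 2f(s_2) + 2f(s_3) + f(s_4)].
Sum ≈ 2.82635.

2.82635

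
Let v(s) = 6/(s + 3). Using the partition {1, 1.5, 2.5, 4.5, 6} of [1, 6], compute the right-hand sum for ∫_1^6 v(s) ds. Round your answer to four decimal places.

4.3576

Subinterval widths: 0.5, 1, 2, 1.5.
Right endpoints: 1.5, 2.5, 4.5, 6.
v(1.5) = 4/3, v(2.5) = 12/11, v(4.5) = 0.8, v(6) = 2/3.
Sum = Σ Δs_i · v(s_i).
Sum ≈ 4.3576.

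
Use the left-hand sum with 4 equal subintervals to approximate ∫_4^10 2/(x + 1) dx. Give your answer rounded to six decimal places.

1.752328

Δx = (10 − 4)/4 = 1.5.
Left endpoints: 4, 5.5, 7, 8.5.
f(4) = 0.4, f(5.5) = 4/13, f(7) = 0.25, f(8.5) = 4/19.
Sum = Δx · [f(4) + f(5.5) + f(7) + f(8.5)].
Sum ≈ 1.752328.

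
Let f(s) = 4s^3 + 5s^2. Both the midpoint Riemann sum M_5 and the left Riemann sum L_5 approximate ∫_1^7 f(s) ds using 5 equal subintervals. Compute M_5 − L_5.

850.32

M_5 = 2931.84.
L_5 = 2081.52.
M_5 − L_5 = 850.32.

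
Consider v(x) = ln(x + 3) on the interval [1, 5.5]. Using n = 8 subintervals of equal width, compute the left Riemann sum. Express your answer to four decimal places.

7.9299

Δx = (5.5 − 1)/8 = 0.5625.
Left endpoints: 1, 1.5625, 2.125, 2.6875, 3.25, 3.8125, 4.375, 4.9375.
v(1) ≈ 1.3863, v(1.5625) ≈ 1.5179, v(2.125) ≈ 1.6341, v(2.6875) ≈ 1.7383, v(3.25) ≈ 1.8326, v(3.8125) ≈ 1.9188, v(4.375) ≈ 1.9981, v(4.9375) ≈ 2.0716.
Sum = Δx · [v(1) + v(1.5625) + v(2.125) + ...].
Sum ≈ 7.9299.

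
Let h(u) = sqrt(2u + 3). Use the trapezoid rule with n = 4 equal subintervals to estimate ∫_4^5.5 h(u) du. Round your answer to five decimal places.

5.29971

Δu = (5.5 − 4)/4 = 0.375.
h(4) ≈ 3.31662, h(4.375) ≈ 3.42783, h(4.75) ≈ 3.53553, h(5.125) ≈ 3.64005, h(5.5) ≈ 3.74166.
T_4 = (Δu/2)·[h(u_0) + 2h(u_1) + 2h(u_2) + 2h(u_3) + h(u_4)].
Sum ≈ 5.29971.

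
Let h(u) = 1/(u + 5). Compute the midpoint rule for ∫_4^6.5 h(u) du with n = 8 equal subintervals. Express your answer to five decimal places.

Δu = (6.5 − 4)/8 = 0.3125.
Midpoints: 4.15625, 4.46875, 4.78125, 5.09375, 5.40625, 5.71875, 6.03125, 6.34375.
h(4.15625) = 32/293, h(4.46875) = 32/303, h(4.78125) = 32/313, h(5.09375) = 32/323, h(5.40625) = 32/333, h(5.71875) = 32/343, h(6.03125) = 32/353, h(6.34375) = 32/363.
Sum = Δu · [h(4.15625) + h(4.46875) + h(4.78125) + ...].
Sum ≈ 0.24510.

0.24510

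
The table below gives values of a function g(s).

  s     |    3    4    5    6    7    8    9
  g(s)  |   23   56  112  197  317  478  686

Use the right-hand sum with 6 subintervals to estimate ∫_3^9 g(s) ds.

Δs = 1.
Sum = 1·[56 + 112 + 197 + 317 + 478 + 686] = 1846.

1846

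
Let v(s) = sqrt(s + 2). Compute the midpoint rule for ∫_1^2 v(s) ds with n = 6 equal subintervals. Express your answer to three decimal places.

1.869

Δs = (2 − 1)/6 = 1/6.
Midpoints: 13/12, 1.25, 17/12, 19/12, 1.75, 23/12.
v(13/12) ≈ 1.756, v(1.25) ≈ 1.803, v(17/12) ≈ 1.848, v(19/12) ≈ 1.893, v(1.75) ≈ 1.936, v(23/12) ≈ 1.979.
Sum = Δs · [v(13/12) + v(1.25) + v(17/12) + ...].
Sum ≈ 1.869.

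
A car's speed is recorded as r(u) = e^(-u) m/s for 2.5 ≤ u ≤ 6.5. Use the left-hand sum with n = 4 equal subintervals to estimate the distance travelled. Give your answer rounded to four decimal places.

0.1275

Δu = (6.5 − 2.5)/4 = 1.
Left endpoints: 2.5, 3.5, 4.5, 5.5.
r(2.5) ≈ 0.0821, r(3.5) ≈ 0.0302, r(4.5) ≈ 0.0111, r(5.5) ≈ 0.0041.
Sum = Δu · [r(2.5) + r(3.5) + r(4.5) + r(5.5)].
Sum ≈ 0.1275.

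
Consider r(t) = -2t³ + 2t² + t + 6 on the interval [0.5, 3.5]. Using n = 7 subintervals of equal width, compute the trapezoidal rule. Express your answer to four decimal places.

-23.4184

Δt = (3.5 − 0.5)/7 = 3/7.
r(0.5) = 6.75, r(13/14) = 9675/1372, r(19/14) = 8289/1372, r(25/14) = 3807/1372, r(31/14) = -5067/1372, r(37/14) = -19629/1372, r(43/14) = -41175/1372, r(3.5) = -51.75.
T_7 = (Δt/2)·[r(t_0) + 2r(t_1) + ... + 2r(t_{6}) + r(t_7)].
Sum ≈ -23.4184.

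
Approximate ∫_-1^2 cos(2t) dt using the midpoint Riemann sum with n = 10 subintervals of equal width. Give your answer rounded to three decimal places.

Δt = (2 − (-1))/10 = 0.3.
Midpoints: -0.85, -0.55, -0.25, 0.05, 0.35, 0.65, 0.95, 1.25, 1.55, 1.85.
f(-0.85) ≈ -0.129, f(-0.55) ≈ 0.454, f(-0.25) ≈ 0.878, f(0.05) ≈ 0.995, f(0.35) ≈ 0.765, f(0.65) ≈ 0.267, f(0.95) ≈ -0.323, f(1.25) ≈ -0.801, f(1.55) ≈ -0.999, f(1.85) ≈ -0.848.
Sum = Δt · [f(-0.85) + f(-0.55) + f(-0.25) + ...].
Sum ≈ 0.077.

0.077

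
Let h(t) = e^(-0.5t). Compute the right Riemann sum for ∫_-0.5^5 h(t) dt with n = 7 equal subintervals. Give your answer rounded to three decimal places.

Δt = (5 − (-0.5))/7 = 11/14.
Right endpoints: 2/7, 15/14, 13/7, 37/14, 24/7, 59/14, 5.
h(2/7) ≈ 0.867, h(15/14) ≈ 0.585, h(13/7) ≈ 0.395, h(37/14) ≈ 0.267, h(24/7) ≈ 0.180, h(59/14) ≈ 0.122, h(5) ≈ 0.082.
Sum = Δt · [h(2/7) + h(15/14) + h(13/7) + ...].
Sum ≈ 1.963.

1.963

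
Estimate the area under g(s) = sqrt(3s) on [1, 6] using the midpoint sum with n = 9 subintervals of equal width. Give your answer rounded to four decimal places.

Δs = (6 − 1)/9 = 5/9.
Midpoints: 23/18, 11/6, 43/18, 53/18, 3.5, 73/18, 83/18, 31/6, 103/18.
g(23/18) ≈ 1.9579, g(11/6) ≈ 2.3452, g(43/18) ≈ 2.6771, g(53/18) ≈ 2.9721, g(3.5) ≈ 3.2404, g(73/18) ≈ 3.4881, g(83/18) ≈ 3.7193, g(31/6) ≈ 3.9370, g(103/18) ≈ 4.1433.
Sum = Δs · [g(23/18) + g(11/6) + g(43/18) + ...].
Sum ≈ 15.8224.

15.8224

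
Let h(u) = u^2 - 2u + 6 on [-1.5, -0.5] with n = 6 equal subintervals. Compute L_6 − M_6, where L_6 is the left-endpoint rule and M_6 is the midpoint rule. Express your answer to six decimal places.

L_6 ≈ 9.42129630.
M_6 ≈ 9.08101852.
L_6 − M_6 ≈ 0.340278.

0.340278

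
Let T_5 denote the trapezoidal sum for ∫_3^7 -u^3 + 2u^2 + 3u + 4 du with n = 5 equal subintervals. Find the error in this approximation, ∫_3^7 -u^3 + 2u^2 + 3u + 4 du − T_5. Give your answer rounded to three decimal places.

Exact integral: ∫_3^7 f(u) du ≈ -293.33333.
T_5 = -298.88.
Error ≈ -293.33333 − (-298.88) ≈ 5.547.

5.547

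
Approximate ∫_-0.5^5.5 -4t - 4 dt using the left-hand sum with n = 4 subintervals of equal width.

Δt = (5.5 − (-0.5))/4 = 1.5.
Left endpoints: -0.5, 1, 2.5, 4.
f(-0.5) = -2, f(1) = -8, f(2.5) = -14, f(4) = -20.
Sum = Δt · [f(-0.5) + f(1) + f(2.5) + f(4)].
Sum = -66.

-66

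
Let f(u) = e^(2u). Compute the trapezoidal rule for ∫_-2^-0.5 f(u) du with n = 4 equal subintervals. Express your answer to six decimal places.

0.182899

Δu = (-0.5 − (-2))/4 = 0.375.
f(-2) ≈ 0.018316, f(-1.625) ≈ 0.038774, f(-1.25) ≈ 0.082085, f(-0.875) ≈ 0.173774, f(-0.5) ≈ 0.367879.
T_4 = (Δu/2)·[f(u_0) + 2f(u_1) + 2f(u_2) + 2f(u_3) + f(u_4)].
Sum ≈ 0.182899.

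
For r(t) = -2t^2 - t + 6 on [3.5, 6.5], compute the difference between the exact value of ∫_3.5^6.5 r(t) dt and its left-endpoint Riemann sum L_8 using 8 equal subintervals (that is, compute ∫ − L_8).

-11.671875

Exact integral: ∫_3.5^6.5 r(t) dt = -151.5.
L_8 = -139.828125.
Error = -151.5 − (-139.828125) = -11.671875.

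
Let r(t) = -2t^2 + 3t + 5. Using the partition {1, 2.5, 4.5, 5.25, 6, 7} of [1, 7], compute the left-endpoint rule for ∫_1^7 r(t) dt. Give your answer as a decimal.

Subinterval widths: 1.5, 2, 0.75, 0.75, 1.
Left endpoints: 1, 2.5, 4.5, 5.25, 6.
r(1) = 6, r(2.5) = 0, r(4.5) = -22, r(5.25) = -34.375, r(6) = -49.
Sum = Σ Δt_i · r(t_i).
Sum = -82.28125.

-82.28125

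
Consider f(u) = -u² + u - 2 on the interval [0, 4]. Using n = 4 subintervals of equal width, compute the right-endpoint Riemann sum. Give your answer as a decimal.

-28

Δu = (4 − 0)/4 = 1.
Right endpoints: 1, 2, 3, 4.
f(1) = -2, f(2) = -4, f(3) = -8, f(4) = -14.
Sum = Δu · [f(1) + f(2) + f(3) + f(4)].
Sum = -28.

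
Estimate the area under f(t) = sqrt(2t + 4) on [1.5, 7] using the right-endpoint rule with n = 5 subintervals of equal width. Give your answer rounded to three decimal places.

20.146

Δt = (7 − 1.5)/5 = 1.1.
Right endpoints: 2.6, 3.7, 4.8, 5.9, 7.
f(2.6) ≈ 3.033, f(3.7) ≈ 3.376, f(4.8) ≈ 3.688, f(5.9) ≈ 3.975, f(7) ≈ 4.243.
Sum = Δt · [f(2.6) + f(3.7) + f(4.8) + f(5.9) + f(7)].
Sum ≈ 20.146.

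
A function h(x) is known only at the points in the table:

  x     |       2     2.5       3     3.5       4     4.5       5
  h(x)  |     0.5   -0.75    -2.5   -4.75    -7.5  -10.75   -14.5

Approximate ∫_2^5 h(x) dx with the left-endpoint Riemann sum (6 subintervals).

-12.875

Δx = 0.5.
Sum = 0.5·[0.5 + (-0.75) + (-2.5) + (-4.75) + (-7.5) + (-10.75)] = -12.875.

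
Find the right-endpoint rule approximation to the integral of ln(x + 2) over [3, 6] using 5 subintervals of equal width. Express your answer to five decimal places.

5.72710

Δx = (6 − 3)/5 = 0.6.
Right endpoints: 3.6, 4.2, 4.8, 5.4, 6.
f(3.6) ≈ 1.72277, f(4.2) ≈ 1.82455, f(4.8) ≈ 1.91692, f(5.4) ≈ 2.00148, f(6) ≈ 2.07944.
Sum = Δx · [f(3.6) + f(4.2) + f(4.8) + f(5.4) + f(6)].
Sum ≈ 5.72710.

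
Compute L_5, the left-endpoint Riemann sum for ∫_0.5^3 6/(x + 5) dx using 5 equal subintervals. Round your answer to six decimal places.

Δx = (3 − 0.5)/5 = 0.5.
Left endpoints: 0.5, 1, 1.5, 2, 2.5.
f(0.5) = 12/11, f(1) = 1, f(1.5) = 12/13, f(2) = 6/7, f(2.5) = 0.8.
Sum = Δx · [f(0.5) + f(1) + f(1.5) + f(2) + f(2.5)].
Sum ≈ 2.335564.

2.335564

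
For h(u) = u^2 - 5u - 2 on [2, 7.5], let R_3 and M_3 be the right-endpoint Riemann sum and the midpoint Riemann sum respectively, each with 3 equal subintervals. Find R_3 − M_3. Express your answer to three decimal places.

R_3 ≈ 22.10185.
M_3 ≈ -5.20718.
R_3 − M_3 ≈ 27.309.

27.309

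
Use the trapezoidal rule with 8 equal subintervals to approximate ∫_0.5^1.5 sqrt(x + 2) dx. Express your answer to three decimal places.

Δx = (1.5 − 0.5)/8 = 0.125.
f(0.5) ≈ 1.581, f(0.625) ≈ 1.620, f(0.75) ≈ 1.658, f(0.875) ≈ 1.696, f(1) ≈ 1.732, f(1.125) ≈ 1.768, f(1.25) ≈ 1.803, f(1.375) ≈ 1.837, f(1.5) ≈ 1.871.
T_8 = (Δx/2)·[f(x_0) + 2f(x_1) + ... + 2f(x_{7}) + f(x_8)].
Sum ≈ 1.730.

1.730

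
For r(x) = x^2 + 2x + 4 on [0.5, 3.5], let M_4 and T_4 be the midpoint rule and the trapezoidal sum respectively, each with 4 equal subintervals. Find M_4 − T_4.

-0.421875

M_4 = 38.109375.
T_4 = 38.53125.
M_4 − T_4 = -0.421875.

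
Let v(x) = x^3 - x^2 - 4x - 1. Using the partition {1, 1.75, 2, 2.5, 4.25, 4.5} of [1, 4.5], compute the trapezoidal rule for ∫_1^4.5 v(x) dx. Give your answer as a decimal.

Subinterval widths: 0.75, 0.25, 0.5, 1.75, 0.25.
v(1) = -5, v(1.75) = -5.703125, v(2) = -5, v(2.5) = -1.625, v(4.25) = 40.703125, v(4.5) = 51.875.
On each subinterval the trapezoid contributes (Δx_i/2)·[v(x_{i-1}) + v(x_i)].
Sum = 38.7578125.

38.7578125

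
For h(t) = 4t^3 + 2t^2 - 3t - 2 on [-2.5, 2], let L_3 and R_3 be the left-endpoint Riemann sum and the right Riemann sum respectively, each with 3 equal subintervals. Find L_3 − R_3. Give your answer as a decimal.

L_3 = -72.
R_3 = 42.75.
L_3 − R_3 = -114.75.

-114.75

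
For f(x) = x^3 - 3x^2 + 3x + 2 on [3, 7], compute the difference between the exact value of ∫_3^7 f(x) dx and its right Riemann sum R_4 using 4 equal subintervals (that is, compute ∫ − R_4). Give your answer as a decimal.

Exact integral: ∫_3^7 f(x) dx = 332.
R_4 = 444.
Error = 332 − 444 = -112.

-112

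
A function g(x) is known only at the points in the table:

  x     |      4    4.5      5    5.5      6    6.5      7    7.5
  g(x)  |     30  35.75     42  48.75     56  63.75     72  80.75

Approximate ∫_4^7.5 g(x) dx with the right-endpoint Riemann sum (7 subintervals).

199.5

Δx = 0.5.
Sum = 0.5·[35.75 + 42 + 48.75 + 56 + 63.75 + 72 + 80.75] = 199.5.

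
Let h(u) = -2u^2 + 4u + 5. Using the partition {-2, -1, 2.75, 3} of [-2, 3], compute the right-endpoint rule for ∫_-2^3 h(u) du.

2.03125

Subinterval widths: 1, 3.75, 0.25.
Right endpoints: -1, 2.75, 3.
h(-1) = -1, h(2.75) = 0.875, h(3) = -1.
Sum = Σ Δu_i · h(u_i).
Sum = 2.03125.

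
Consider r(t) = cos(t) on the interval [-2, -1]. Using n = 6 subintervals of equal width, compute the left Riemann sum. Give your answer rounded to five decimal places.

-0.01203

Δt = (-1 − (-2))/6 = 1/6.
Left endpoints: -2, -11/6, -5/3, -1.5, -4/3, -7/6.
r(-2) ≈ -0.41615, r(-11/6) ≈ -0.25953, r(-5/3) ≈ -0.09572, r(-1.5) ≈ 0.07074, r(-4/3) ≈ 0.23524, r(-7/6) ≈ 0.39322.
Sum = Δt · [r(-2) + r(-11/6) + r(-5/3) + ...].
Sum ≈ -0.01203.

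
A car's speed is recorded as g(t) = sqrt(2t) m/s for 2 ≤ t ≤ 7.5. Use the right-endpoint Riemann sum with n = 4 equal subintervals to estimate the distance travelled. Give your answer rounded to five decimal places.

Δt = (7.5 − 2)/4 = 1.375.
Right endpoints: 3.375, 4.75, 6.125, 7.5.
g(3.375) ≈ 2.59808, g(4.75) ≈ 3.08221, g(6.125) ≈ 3.50000, g(7.5) ≈ 3.87298.
Sum = Δt · [g(3.375) + g(4.75) + g(6.125) + g(7.5)].
Sum ≈ 17.94824.

17.94824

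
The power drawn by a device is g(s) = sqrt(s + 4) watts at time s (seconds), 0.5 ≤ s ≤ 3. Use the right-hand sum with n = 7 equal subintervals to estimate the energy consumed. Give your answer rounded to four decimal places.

6.0760

Δs = (3 − 0.5)/7 = 5/14.
Right endpoints: 6/7, 17/14, 11/7, 27/14, 16/7, 37/14, 3.
g(6/7) ≈ 2.2039, g(17/14) ≈ 2.2835, g(11/7) ≈ 2.3604, g(27/14) ≈ 2.4349, g(16/7) ≈ 2.5071, g(37/14) ≈ 2.5774, g(3) ≈ 2.6458.
Sum = Δs · [g(6/7) + g(17/14) + g(11/7) + ...].
Sum ≈ 6.0760.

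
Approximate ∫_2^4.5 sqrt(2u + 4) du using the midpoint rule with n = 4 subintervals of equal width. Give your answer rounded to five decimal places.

8.08282

Δu = (4.5 − 2)/4 = 0.625.
Midpoints: 2.3125, 2.9375, 3.5625, 4.1875.
f(2.3125) ≈ 2.93684, f(2.9375) ≈ 3.14245, f(3.5625) ≈ 3.33542, f(4.1875) ≈ 3.51781.
Sum = Δu · [f(2.3125) + f(2.9375) + f(3.5625) + f(4.1875)].
Sum ≈ 8.08282.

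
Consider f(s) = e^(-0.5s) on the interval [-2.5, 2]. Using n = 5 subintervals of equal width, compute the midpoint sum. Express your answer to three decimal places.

6.193

Δs = (2 − (-2.5))/5 = 0.9.
Midpoints: -2.05, -1.15, -0.25, 0.65, 1.55.
f(-2.05) ≈ 2.787, f(-1.15) ≈ 1.777, f(-0.25) ≈ 1.133, f(0.65) ≈ 0.723, f(1.55) ≈ 0.461.
Sum = Δs · [f(-2.05) + f(-1.15) + f(-0.25) + f(0.65) + f(1.55)].
Sum ≈ 6.193.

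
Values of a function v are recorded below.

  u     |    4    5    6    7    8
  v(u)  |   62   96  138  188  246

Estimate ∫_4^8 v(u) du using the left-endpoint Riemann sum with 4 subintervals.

Δu = 1.
Sum = 1·[62 + 96 + 138 + 188] = 484.

484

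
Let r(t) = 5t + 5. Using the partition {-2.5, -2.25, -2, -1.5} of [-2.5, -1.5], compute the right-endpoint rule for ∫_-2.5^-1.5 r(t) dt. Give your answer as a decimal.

-4.0625

Subinterval widths: 0.25, 0.25, 0.5.
Right endpoints: -2.25, -2, -1.5.
r(-2.25) = -6.25, r(-2) = -5, r(-1.5) = -2.5.
Sum = Σ Δt_i · r(t_i).
Sum = -4.0625.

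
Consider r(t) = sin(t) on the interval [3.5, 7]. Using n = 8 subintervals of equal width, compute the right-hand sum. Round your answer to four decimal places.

-1.4429

Δt = (7 − 3.5)/8 = 0.4375.
Right endpoints: 3.9375, 4.375, 4.8125, 5.25, 5.6875, 6.125, 6.5625, 7.
r(3.9375) ≈ -0.7145, r(4.375) ≈ -0.9436, r(4.8125) ≈ -0.9950, r(5.25) ≈ -0.8589, r(5.6875) ≈ -0.5611, r(6.125) ≈ -0.1575, r(6.5625) ≈ 0.2757, r(7) ≈ 0.6570.
Sum = Δt · [r(3.9375) + r(4.375) + r(4.8125) + ...].
Sum ≈ -1.4429.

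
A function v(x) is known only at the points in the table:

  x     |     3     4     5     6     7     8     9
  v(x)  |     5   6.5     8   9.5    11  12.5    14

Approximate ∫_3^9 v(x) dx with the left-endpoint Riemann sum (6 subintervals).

52.5

Δx = 1.
Sum = 1·[5 + 6.5 + 8 + 9.5 + 11 + 12.5] = 52.5.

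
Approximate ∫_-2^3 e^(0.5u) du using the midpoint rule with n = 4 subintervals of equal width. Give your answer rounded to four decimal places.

Δu = (3 − (-2))/4 = 1.25.
Midpoints: -1.375, -0.125, 1.125, 2.375.
f(-1.375) ≈ 0.5028, f(-0.125) ≈ 0.9394, f(1.125) ≈ 1.7551, f(2.375) ≈ 3.2789.
Sum = Δu · [f(-1.375) + f(-0.125) + f(1.125) + f(2.375)].
Sum ≈ 8.0952.

8.0952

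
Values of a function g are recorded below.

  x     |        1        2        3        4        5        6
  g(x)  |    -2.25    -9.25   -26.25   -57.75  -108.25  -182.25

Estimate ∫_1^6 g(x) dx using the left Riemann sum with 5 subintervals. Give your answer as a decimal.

Δx = 1.
Sum = 1·[(-2.25) + (-9.25) + (-26.25) + (-57.75) + (-108.25)] = -203.75.

-203.75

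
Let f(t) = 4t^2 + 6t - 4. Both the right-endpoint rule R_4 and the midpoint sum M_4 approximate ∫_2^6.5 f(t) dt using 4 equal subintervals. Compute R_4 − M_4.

R_4 = 557.296875.
M_4 = 450.3515625.
R_4 − M_4 = 106.9453125.

106.9453125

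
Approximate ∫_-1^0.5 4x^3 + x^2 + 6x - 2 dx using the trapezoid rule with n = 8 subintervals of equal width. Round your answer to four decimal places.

-5.8301

Δx = (0.5 − (-1))/8 = 0.1875.
f(-1) = -11, f(-0.8125) = -8561/1024, f(-0.625) = -6.3359375, f(-0.4375) = -4883/1024, f(-0.25) = -3.5, f(-0.0625) = -2429/1024, f(0.125) = -1.2265625, f(0.3125) = 97/1024, f(0.5) = 1.75.
T_8 = (Δx/2)·[f(x_0) + 2f(x_1) + ... + 2f(x_{7}) + f(x_8)].
Sum ≈ -5.8301.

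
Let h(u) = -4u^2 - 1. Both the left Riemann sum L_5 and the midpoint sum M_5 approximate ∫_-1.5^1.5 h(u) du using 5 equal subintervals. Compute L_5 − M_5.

-1.08

L_5 = -12.72.
M_5 = -11.64.
L_5 − M_5 = -1.08.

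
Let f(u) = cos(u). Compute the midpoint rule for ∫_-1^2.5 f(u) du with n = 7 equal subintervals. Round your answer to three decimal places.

1.455

Δu = (2.5 − (-1))/7 = 0.5.
Midpoints: -0.75, -0.25, 0.25, 0.75, 1.25, 1.75, 2.25.
f(-0.75) ≈ 0.732, f(-0.25) ≈ 0.969, f(0.25) ≈ 0.969, f(0.75) ≈ 0.732, f(1.25) ≈ 0.315, f(1.75) ≈ -0.178, f(2.25) ≈ -0.628.
Sum = Δu · [f(-0.75) + f(-0.25) + f(0.25) + ...].
Sum ≈ 1.455.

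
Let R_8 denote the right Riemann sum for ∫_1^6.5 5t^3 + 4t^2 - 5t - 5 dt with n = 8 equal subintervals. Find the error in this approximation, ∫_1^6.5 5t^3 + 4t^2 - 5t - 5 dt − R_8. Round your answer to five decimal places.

-543.66300

Exact integral: ∫_1^6.5 f(t) dt ≈ 2464.2864583.
R_8 ≈ 3007.9494629.
Error ≈ 2464.2864583 − 3007.9494629 ≈ -543.66300.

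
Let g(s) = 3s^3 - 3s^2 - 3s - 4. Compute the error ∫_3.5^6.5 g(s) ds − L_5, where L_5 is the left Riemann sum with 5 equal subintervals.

Exact integral: ∫_3.5^6.5 g(s) ds = 937.5.
L_5 = 766.185.
Error = 937.5 − 766.185 = 171.315.

171.315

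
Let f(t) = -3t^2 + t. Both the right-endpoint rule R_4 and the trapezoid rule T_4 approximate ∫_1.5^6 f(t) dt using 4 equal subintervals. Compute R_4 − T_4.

R_4 = -253.01953125.
T_4 = -198.59765625.
R_4 − T_4 = -54.421875.

-54.421875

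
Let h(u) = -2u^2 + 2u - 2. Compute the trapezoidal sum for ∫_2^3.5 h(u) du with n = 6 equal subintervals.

Δu = (3.5 − 2)/6 = 0.25.
h(2) = -6, h(2.25) = -7.625, h(2.5) = -9.5, h(2.75) = -11.625, h(3) = -14, h(3.25) = -16.625, h(3.5) = -19.5.
T_6 = (Δu/2)·[h(u_0) + 2h(u_1) + ... + 2h(u_{5}) + h(u_6)].
Sum = -18.03125.

-18.03125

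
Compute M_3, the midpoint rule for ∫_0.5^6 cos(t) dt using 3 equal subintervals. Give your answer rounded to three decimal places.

Δt = (6 − 0.5)/3 = 11/6.
Midpoints: 17/12, 3.25, 61/12.
f(17/12) ≈ 0.154, f(3.25) ≈ -0.994, f(61/12) ≈ 0.362.
Sum = Δt · [f(17/12) + f(3.25) + f(61/12)].
Sum ≈ -0.877.

-0.877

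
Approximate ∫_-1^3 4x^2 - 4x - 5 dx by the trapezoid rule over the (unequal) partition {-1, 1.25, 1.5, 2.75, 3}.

10.25

Subinterval widths: 2.25, 0.25, 1.25, 0.25.
f(-1) = 3, f(1.25) = -3.75, f(1.5) = -2, f(2.75) = 14.25, f(3) = 19.
On each subinterval the trapezoid contributes (Δx_i/2)·[f(x_{i-1}) + f(x_i)].
Sum = 10.25.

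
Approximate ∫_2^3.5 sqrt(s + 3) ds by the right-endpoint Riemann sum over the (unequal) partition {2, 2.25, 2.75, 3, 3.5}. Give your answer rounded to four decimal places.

3.6589

Subinterval widths: 0.25, 0.5, 0.25, 0.5.
Right endpoints: 2.25, 2.75, 3, 3.5.
f(2.25) ≈ 2.2913, f(2.75) ≈ 2.3979, f(3) ≈ 2.4495, f(3.5) ≈ 2.5495.
Sum = Σ Δs_i · f(s_i).
Sum ≈ 3.6589.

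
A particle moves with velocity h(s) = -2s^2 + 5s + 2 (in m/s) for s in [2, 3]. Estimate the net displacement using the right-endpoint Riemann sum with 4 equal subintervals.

Δs = (3 − 2)/4 = 0.25.
Right endpoints: 2.25, 2.5, 2.75, 3.
h(2.25) = 3.125, h(2.5) = 2, h(2.75) = 0.625, h(3) = -1.
Sum = Δs · [h(2.25) + h(2.5) + h(2.75) + h(3)].
Sum = 1.1875.

1.1875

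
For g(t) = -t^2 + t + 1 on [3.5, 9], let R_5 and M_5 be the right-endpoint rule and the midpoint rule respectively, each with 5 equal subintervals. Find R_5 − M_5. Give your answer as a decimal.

R_5 = -224.73.
M_5 = -188.27875.
R_5 − M_5 = -36.45125.

-36.45125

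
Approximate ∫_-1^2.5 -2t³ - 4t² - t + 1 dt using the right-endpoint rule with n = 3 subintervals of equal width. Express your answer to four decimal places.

Δt = (2.5 − (-1))/3 = 7/6.
Right endpoints: 1/6, 4/3, 2.5.
f(1/6) = 77/108, f(4/3) = -329/27, f(2.5) = -57.75.
Sum = Δt · [f(1/6) + f(4/3) + f(2.5)].
Sum ≈ -80.7593.

-80.7593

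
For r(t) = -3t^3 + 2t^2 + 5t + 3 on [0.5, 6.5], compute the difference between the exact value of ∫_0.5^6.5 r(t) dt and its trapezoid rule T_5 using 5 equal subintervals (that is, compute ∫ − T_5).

42.48

Exact integral: ∫_0.5^6.5 r(t) dt = -1032.75.
T_5 = -1075.23.
Error = -1032.75 − (-1075.23) = 42.48.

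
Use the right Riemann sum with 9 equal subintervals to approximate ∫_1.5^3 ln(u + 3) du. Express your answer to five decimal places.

2.50605

Δu = (3 − 1.5)/9 = 1/6.
Right endpoints: 5/3, 11/6, 2, 13/6, 7/3, 2.5, 8/3, 17/6, 3.
f(5/3) ≈ 1.54045, f(11/6) ≈ 1.57554, f(2) ≈ 1.60944, f(13/6) ≈ 1.64223, f(7/3) ≈ 1.67398, f(2.5) ≈ 1.70475, f(8/3) ≈ 1.73460, f(17/6) ≈ 1.76359, f(3) ≈ 1.79176.
Sum = Δu · [f(5/3) + f(11/6) + f(2) + ...].
Sum ≈ 2.50605.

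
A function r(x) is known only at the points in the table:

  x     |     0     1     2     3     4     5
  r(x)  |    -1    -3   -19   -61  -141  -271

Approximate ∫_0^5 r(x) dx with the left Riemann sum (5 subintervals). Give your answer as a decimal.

-225

Δx = 1.
Sum = 1·[(-1) + (-3) + (-19) + (-61) + (-141)] = -225.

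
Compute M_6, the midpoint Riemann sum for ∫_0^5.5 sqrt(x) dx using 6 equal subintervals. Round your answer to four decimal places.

8.6451

Δx = (5.5 − 0)/6 = 11/12.
Midpoints: 11/24, 1.375, 55/24, 77/24, 4.125, 121/24.
f(11/24) ≈ 0.6770, f(1.375) ≈ 1.1726, f(55/24) ≈ 1.5138, f(77/24) ≈ 1.7912, f(4.125) ≈ 2.0310, f(121/24) ≈ 2.2454.
Sum = Δx · [f(11/24) + f(1.375) + f(55/24) + ...].
Sum ≈ 8.6451.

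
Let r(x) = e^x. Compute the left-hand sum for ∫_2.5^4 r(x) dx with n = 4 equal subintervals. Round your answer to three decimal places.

34.959

Δx = (4 − 2.5)/4 = 0.375.
Left endpoints: 2.5, 2.875, 3.25, 3.625.
r(2.5) ≈ 12.182, r(2.875) ≈ 17.725, r(3.25) ≈ 25.790, r(3.625) ≈ 37.525.
Sum = Δx · [r(2.5) + r(2.875) + r(3.25) + r(3.625)].
Sum ≈ 34.959.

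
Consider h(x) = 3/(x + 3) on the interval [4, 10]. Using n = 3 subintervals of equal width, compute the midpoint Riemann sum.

1.85

Δx = (10 − 4)/3 = 2.
Midpoints: 5, 7, 9.
h(5) = 0.375, h(7) = 0.3, h(9) = 0.25.
Sum = Δx · [h(5) + h(7) + h(9)].
Sum = 1.85.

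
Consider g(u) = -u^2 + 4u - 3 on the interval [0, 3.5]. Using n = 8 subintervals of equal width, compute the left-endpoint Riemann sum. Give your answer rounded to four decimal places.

-0.7861

Δu = (3.5 − 0)/8 = 0.4375.
Left endpoints: 0, 0.4375, 0.875, 1.3125, 1.75, 2.1875, 2.625, 3.0625.
g(0) = -3, g(0.4375) = -1.44140625, g(0.875) = -0.265625, g(1.3125) = 0.52734375, g(1.75) = 0.9375, g(2.1875) = 0.96484375, g(2.625) = 0.609375, g(3.0625) = -0.12890625.
Sum = Δu · [g(0) + g(0.4375) + g(0.875) + ...].
Sum ≈ -0.7861.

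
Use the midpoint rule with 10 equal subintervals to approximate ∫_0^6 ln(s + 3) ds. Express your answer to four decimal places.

10.4825

Δs = (6 − 0)/10 = 0.6.
Midpoints: 0.3, 0.9, 1.5, 2.1, 2.7, 3.3, 3.9, 4.5, 5.1, 5.7.
f(0.3) ≈ 1.1939, f(0.9) ≈ 1.3610, f(1.5) ≈ 1.5041, f(2.1) ≈ 1.6292, f(2.7) ≈ 1.7405, f(3.3) ≈ 1.8405, f(3.9) ≈ 1.9315, f(4.5) ≈ 2.0149, f(5.1) ≈ 2.0919, f(5.7) ≈ 2.1633.
Sum = Δs · [f(0.3) + f(0.9) + f(1.5) + ...].
Sum ≈ 10.4825.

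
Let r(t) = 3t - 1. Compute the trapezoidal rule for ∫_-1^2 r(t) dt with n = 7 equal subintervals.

1.5

Δt = (2 − (-1))/7 = 3/7.
r(-1) = -4, r(-4/7) = -19/7, r(-1/7) = -10/7, r(2/7) = -1/7, r(5/7) = 8/7, r(8/7) = 17/7, r(11/7) = 26/7, r(2) = 5.
T_7 = (Δt/2)·[r(t_0) + 2r(t_1) + ... + 2r(t_{6}) + r(t_7)].
Sum = 1.5.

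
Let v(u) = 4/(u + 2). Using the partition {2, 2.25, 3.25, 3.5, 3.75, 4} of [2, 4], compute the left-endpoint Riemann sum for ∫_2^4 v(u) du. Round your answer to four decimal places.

1.7374

Subinterval widths: 0.25, 1, 0.25, 0.25, 0.25.
Left endpoints: 2, 2.25, 3.25, 3.5, 3.75.
v(2) = 1, v(2.25) = 16/17, v(3.25) = 16/21, v(3.5) = 8/11, v(3.75) = 16/23.
Sum = Σ Δu_i · v(u_i).
Sum ≈ 1.7374.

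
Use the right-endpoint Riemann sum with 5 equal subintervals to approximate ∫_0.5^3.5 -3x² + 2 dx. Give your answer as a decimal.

-48.09

Δx = (3.5 − 0.5)/5 = 0.6.
Right endpoints: 1.1, 1.7, 2.3, 2.9, 3.5.
f(1.1) = -1.63, f(1.7) = -6.67, f(2.3) = -13.87, f(2.9) = -23.23, f(3.5) = -34.75.
Sum = Δx · [f(1.1) + f(1.7) + f(2.3) + f(2.9) + f(3.5)].
Sum = -48.09.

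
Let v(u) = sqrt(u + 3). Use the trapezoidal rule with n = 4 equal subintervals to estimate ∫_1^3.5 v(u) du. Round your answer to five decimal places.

5.71279

Δu = (3.5 − 1)/4 = 0.625.
v(1) ≈ 2.00000, v(1.625) ≈ 2.15058, v(2.25) ≈ 2.29129, v(2.875) ≈ 2.42384, v(3.5) ≈ 2.54951.
T_4 = (Δu/2)·[v(u_0) + 2v(u_1) + 2v(u_2) + 2v(u_3) + v(u_4)].
Sum ≈ 5.71279.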